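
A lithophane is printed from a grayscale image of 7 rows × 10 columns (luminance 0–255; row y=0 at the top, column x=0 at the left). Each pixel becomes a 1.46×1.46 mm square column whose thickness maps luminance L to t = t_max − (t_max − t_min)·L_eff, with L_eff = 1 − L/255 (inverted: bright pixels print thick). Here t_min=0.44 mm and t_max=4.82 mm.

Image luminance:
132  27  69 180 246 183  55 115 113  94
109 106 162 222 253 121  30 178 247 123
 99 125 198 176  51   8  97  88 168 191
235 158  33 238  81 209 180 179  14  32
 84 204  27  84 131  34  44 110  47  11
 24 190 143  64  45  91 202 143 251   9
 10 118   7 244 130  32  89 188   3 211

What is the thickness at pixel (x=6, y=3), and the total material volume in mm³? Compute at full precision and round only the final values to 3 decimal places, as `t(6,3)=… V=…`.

t(6,3)=3.532 V=369.361

span = t_max - t_min = 4.82 - 0.44 = 4.380
L(6,3) = 180, L_eff = 1 - 180/255 = 0.294118 (inverted)
t(6,3) = 4.82 - 4.380·0.294118 = 3.532
Σt over all 7·10 pixels = 147287/850 ≈ 173.2788235
V = pitch²·Σt = 1.46²·147287/850 = 369.361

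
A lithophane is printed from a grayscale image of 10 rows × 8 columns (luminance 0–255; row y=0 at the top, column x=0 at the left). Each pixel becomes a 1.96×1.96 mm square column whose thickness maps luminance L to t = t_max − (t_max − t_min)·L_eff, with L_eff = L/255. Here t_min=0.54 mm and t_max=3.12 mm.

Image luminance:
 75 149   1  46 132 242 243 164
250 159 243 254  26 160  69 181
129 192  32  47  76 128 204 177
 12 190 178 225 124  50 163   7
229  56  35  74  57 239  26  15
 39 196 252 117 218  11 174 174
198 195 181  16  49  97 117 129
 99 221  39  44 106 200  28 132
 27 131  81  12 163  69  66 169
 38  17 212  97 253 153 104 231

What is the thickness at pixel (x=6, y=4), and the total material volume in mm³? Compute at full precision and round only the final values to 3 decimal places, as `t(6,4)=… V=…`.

span = t_max - t_min = 3.12 - 0.54 = 2.580
L(6,4) = 26, L_eff = 26/255 = 0.101961
t(6,4) = 3.12 - 2.580·0.101961 = 2.857
Σt over all 10·8 pixels = 317249/2125 ≈ 149.2936471
V = pitch²·Σt = 1.96²·317249/2125 = 573.526

t(6,4)=2.857 V=573.526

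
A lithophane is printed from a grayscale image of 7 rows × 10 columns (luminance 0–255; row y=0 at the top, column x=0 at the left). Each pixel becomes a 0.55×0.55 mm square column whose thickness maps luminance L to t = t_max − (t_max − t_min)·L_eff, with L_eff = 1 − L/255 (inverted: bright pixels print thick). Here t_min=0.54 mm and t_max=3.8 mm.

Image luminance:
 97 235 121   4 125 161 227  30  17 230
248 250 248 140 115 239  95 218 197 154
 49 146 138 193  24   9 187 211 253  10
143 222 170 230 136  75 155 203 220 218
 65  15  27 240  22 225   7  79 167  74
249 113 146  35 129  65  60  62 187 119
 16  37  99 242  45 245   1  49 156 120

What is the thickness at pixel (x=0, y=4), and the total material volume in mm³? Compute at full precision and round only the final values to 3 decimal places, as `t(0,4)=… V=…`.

t(0,4)=1.371 V=47.164

span = t_max - t_min = 3.8 - 0.54 = 3.260
L(0,4) = 65, L_eff = 1 - 65/255 = 0.745098 (inverted)
t(0,4) = 3.8 - 3.260·0.745098 = 1.371
Σt over all 7·10 pixels = 1987907/12750 ≈ 155.9142745
V = pitch²·Σt = 0.55²·1987907/12750 = 47.164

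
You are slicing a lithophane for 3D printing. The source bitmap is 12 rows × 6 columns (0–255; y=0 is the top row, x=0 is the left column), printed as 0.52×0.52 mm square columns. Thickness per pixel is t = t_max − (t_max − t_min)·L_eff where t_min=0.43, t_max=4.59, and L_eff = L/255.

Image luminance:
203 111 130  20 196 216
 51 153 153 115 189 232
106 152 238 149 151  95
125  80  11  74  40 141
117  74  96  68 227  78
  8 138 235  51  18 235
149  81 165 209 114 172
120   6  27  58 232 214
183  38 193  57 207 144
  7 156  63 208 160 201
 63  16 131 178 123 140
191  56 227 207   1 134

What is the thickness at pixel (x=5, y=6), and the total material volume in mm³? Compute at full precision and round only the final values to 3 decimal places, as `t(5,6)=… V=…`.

t(5,6)=1.784 V=49.189

span = t_max - t_min = 4.59 - 0.43 = 4.160
L(5,6) = 172, L_eff = 172/255 = 0.674510
t(5,6) = 4.59 - 4.160·0.674510 = 1.784
Σt over all 12·6 pixels = 1159682/6375 ≈ 181.9109020
V = pitch²·Σt = 0.52²·1159682/6375 = 49.189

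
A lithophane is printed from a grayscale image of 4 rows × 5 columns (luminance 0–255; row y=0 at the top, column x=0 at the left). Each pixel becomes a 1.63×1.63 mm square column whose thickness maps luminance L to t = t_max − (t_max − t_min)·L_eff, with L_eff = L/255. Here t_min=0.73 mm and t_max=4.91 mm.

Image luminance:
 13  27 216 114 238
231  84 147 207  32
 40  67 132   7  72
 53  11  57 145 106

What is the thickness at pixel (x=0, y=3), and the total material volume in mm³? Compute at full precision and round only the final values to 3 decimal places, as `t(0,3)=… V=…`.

t(0,3)=4.041 V=173.846

span = t_max - t_min = 4.91 - 0.73 = 4.180
L(0,3) = 53, L_eff = 53/255 = 0.207843
t(0,3) = 4.91 - 4.180·0.207843 = 4.041
Σt over all 4·5 pixels = 834259/12750 ≈ 65.4320784
V = pitch²·Σt = 1.63²·834259/12750 = 173.846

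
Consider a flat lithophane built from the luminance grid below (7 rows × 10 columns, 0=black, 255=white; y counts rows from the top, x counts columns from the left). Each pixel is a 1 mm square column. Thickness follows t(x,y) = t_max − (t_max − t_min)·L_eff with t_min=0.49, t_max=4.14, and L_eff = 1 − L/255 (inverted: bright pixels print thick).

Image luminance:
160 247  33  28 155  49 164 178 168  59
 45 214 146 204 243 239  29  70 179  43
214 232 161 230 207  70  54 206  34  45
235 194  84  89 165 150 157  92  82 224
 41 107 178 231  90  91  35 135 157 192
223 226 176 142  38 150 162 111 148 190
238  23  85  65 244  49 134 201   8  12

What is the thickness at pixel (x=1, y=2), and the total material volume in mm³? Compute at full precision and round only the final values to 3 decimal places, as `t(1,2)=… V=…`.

t(1,2)=3.811 V=169.708

span = t_max - t_min = 4.14 - 0.49 = 3.650
L(1,2) = 232, L_eff = 1 - 232/255 = 0.090196 (inverted)
t(1,2) = 4.14 - 3.650·0.090196 = 3.811
Σt over all 7·10 pixels = 86551/510 ≈ 169.7078431
V = pitch²·Σt = 1²·86551/510 = 169.708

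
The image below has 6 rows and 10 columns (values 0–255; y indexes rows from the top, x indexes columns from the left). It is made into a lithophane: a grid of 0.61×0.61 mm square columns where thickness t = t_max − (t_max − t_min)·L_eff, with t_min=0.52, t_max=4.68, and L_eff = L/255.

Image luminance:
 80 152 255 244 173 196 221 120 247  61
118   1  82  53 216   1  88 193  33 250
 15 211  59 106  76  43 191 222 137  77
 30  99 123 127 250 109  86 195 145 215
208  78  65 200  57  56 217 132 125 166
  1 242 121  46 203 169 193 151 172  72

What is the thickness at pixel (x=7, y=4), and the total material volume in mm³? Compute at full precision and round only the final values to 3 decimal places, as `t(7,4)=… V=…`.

t(7,4)=2.527 V=56.081

span = t_max - t_min = 4.68 - 0.52 = 4.160
L(7,4) = 132, L_eff = 132/255 = 0.517647
t(7,4) = 4.68 - 4.160·0.517647 = 2.527
Σt over all 6·10 pixels = 320268/2125 ≈ 150.7143529
V = pitch²·Σt = 0.61²·320268/2125 = 56.081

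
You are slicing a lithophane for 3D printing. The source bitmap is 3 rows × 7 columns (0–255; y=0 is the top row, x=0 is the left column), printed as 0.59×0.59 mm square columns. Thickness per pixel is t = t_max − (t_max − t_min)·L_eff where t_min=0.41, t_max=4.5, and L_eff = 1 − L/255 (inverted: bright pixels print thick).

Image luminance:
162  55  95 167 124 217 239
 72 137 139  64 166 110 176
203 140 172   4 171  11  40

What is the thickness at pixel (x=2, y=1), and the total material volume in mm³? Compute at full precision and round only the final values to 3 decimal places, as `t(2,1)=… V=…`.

span = t_max - t_min = 4.5 - 0.41 = 4.090
L(2,1) = 139, L_eff = 1 - 139/255 = 0.454902 (inverted)
t(2,1) = 4.5 - 4.090·0.454902 = 2.639
Σt over all 3·7 pixels = 436377/8500 ≈ 51.3384706
V = pitch²·Σt = 0.59²·436377/8500 = 17.871

t(2,1)=2.639 V=17.871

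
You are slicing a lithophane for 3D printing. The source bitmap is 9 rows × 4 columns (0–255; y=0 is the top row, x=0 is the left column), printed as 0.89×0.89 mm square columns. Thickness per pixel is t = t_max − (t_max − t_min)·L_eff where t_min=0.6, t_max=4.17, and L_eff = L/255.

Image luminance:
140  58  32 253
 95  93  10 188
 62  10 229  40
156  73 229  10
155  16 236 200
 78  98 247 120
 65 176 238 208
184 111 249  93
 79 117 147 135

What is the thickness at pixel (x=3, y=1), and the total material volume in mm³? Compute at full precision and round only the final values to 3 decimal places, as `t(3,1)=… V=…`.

t(3,1)=1.538 V=67.566

span = t_max - t_min = 4.17 - 0.6 = 3.570
L(3,1) = 188, L_eff = 188/255 = 0.737255
t(3,1) = 4.17 - 3.570·0.737255 = 1.538
Σt over all 9·4 pixels = 85.3
V = pitch²·Σt = 0.89²·85.3 = 67.566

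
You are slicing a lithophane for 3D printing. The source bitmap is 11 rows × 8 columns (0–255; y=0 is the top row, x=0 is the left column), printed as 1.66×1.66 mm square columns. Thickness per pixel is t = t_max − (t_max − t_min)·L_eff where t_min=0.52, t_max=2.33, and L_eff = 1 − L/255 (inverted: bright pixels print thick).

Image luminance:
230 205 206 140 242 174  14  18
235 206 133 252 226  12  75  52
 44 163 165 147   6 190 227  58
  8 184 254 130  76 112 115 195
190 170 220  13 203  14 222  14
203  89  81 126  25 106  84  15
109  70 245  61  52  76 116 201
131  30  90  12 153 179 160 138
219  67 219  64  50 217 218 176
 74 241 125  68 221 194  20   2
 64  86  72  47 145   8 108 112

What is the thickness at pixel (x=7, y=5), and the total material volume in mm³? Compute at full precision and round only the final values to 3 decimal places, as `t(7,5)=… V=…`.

t(7,5)=0.626 V=339.469

span = t_max - t_min = 2.33 - 0.52 = 1.810
L(7,5) = 15, L_eff = 1 - 15/255 = 0.941176 (inverted)
t(7,5) = 2.33 - 1.810·0.941176 = 0.626
Σt over all 11·8 pixels = 3141409/25500 ≈ 123.1925098
V = pitch²·Σt = 1.66²·3141409/25500 = 339.469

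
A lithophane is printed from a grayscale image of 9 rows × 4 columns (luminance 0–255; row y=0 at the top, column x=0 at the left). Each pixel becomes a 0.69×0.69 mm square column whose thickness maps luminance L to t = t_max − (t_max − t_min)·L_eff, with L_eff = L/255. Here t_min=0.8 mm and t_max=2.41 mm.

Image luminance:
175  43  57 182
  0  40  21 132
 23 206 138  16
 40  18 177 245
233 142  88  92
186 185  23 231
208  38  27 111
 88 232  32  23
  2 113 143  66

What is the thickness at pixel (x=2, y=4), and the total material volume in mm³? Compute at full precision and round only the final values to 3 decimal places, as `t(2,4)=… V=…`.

span = t_max - t_min = 2.41 - 0.8 = 1.610
L(2,4) = 88, L_eff = 88/255 = 0.345098
t(2,4) = 2.41 - 1.610·0.345098 = 1.854
Σt over all 9·4 pixels = 401111/6375 ≈ 62.9193725
V = pitch²·Σt = 0.69²·401111/6375 = 29.956

t(2,4)=1.854 V=29.956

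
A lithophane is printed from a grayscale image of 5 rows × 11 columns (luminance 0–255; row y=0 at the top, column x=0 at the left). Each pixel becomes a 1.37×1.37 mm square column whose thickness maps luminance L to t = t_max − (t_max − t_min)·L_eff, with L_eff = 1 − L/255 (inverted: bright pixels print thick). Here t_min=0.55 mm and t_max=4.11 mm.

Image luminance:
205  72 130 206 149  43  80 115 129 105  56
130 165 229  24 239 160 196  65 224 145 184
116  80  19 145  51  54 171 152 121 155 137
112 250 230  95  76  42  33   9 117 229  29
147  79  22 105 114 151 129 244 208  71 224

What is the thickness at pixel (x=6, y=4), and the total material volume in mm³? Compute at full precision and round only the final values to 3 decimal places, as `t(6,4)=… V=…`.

span = t_max - t_min = 4.11 - 0.55 = 3.560
L(6,4) = 129, L_eff = 1 - 129/255 = 0.494118 (inverted)
t(6,4) = 4.11 - 3.560·0.494118 = 2.351
Σt over all 5·11 pixels = 3251983/25500 ≈ 127.5287451
V = pitch²·Σt = 1.37²·3251983/25500 = 239.359

t(6,4)=2.351 V=239.359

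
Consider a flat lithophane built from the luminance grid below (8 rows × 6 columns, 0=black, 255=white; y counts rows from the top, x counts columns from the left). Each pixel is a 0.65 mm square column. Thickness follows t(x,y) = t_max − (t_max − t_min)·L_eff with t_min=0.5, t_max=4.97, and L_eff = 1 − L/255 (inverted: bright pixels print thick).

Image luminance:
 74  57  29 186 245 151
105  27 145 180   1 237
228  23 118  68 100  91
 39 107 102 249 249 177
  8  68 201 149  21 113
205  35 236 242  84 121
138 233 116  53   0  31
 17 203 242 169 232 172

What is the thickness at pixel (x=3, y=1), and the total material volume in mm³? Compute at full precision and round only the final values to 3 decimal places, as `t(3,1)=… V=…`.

span = t_max - t_min = 4.97 - 0.5 = 4.470
L(3,1) = 180, L_eff = 1 - 180/255 = 0.294118 (inverted)
t(3,1) = 4.97 - 4.470·0.294118 = 3.655
Σt over all 8·6 pixels = 1109473/8500 ≈ 130.5262353
V = pitch²·Σt = 0.65²·1109473/8500 = 55.147

t(3,1)=3.655 V=55.147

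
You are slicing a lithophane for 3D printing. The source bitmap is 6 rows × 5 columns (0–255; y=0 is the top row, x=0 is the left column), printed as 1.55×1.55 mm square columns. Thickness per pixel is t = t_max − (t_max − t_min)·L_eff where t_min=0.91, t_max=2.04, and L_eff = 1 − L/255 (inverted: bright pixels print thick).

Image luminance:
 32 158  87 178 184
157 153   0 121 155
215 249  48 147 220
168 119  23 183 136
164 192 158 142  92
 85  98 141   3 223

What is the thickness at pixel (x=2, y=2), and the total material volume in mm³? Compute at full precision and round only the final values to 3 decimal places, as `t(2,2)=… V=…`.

span = t_max - t_min = 2.04 - 0.91 = 1.130
L(2,2) = 48, L_eff = 1 - 48/255 = 0.811765 (inverted)
t(2,2) = 2.04 - 1.130·0.811765 = 1.123
Σt over all 6·5 pixels = 1151653/25500 ≈ 45.1628627
V = pitch²·Σt = 1.55²·1151653/25500 = 108.504

t(2,2)=1.123 V=108.504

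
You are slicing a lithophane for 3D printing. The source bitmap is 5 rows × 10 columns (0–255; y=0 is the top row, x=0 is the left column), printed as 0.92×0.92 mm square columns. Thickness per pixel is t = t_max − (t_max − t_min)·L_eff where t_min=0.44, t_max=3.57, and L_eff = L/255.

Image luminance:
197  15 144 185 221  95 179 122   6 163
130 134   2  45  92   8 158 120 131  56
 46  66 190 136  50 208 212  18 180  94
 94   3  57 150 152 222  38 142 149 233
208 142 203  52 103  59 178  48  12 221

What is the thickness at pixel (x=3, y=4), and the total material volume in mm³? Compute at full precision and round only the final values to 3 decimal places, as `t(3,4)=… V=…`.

t(3,4)=2.932 V=90.109

span = t_max - t_min = 3.57 - 0.44 = 3.130
L(3,4) = 52, L_eff = 52/255 = 0.203922
t(3,4) = 3.57 - 3.130·0.203922 = 2.932
Σt over all 5·10 pixels = 2714753/25500 ≈ 106.4609020
V = pitch²·Σt = 0.92²·2714753/25500 = 90.109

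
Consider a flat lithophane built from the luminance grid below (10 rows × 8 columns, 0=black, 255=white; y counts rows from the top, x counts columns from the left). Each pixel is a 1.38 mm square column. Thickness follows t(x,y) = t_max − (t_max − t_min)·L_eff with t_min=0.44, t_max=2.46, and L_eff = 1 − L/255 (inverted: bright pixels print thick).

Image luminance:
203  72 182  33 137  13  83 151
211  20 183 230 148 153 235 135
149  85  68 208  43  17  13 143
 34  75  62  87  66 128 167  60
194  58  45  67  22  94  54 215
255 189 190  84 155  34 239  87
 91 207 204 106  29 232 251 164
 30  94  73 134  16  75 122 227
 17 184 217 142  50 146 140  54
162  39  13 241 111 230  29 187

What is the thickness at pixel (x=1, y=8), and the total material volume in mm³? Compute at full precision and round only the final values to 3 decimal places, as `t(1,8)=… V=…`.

t(1,8)=1.898 V=211.753

span = t_max - t_min = 2.46 - 0.44 = 2.020
L(1,8) = 184, L_eff = 1 - 184/255 = 0.278431 (inverted)
t(1,8) = 2.46 - 2.020·0.278431 = 1.898
Σt over all 10·8 pixels = 1417693/12750 ≈ 111.1916078
V = pitch²·Σt = 1.38²·1417693/12750 = 211.753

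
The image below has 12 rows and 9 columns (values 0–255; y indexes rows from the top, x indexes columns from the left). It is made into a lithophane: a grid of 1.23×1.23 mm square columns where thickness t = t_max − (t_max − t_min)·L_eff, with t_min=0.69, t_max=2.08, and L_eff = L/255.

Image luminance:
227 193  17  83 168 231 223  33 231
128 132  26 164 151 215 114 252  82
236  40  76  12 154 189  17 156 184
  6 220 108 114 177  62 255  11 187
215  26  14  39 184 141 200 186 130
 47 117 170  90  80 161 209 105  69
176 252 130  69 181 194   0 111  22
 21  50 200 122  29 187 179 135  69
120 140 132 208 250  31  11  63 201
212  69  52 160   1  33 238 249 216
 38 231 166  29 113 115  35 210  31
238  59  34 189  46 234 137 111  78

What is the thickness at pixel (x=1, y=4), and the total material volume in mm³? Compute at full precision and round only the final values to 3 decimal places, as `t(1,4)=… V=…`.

t(1,4)=1.938 V=227.174

span = t_max - t_min = 2.08 - 0.69 = 1.390
L(1,4) = 26, L_eff = 26/255 = 0.101961
t(1,4) = 2.08 - 1.390·0.101961 = 1.938
Σt over all 12·9 pixels = 957256/6375 ≈ 150.1578039
V = pitch²·Σt = 1.23²·957256/6375 = 227.174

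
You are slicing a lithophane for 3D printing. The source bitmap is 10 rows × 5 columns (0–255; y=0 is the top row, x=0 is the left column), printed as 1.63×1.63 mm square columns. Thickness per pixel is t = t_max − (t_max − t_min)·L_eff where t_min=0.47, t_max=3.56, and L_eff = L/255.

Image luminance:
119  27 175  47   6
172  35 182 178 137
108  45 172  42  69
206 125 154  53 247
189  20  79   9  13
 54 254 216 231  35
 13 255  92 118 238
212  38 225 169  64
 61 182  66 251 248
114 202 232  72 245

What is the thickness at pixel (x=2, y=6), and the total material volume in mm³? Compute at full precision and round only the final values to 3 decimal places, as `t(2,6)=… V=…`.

span = t_max - t_min = 3.56 - 0.47 = 3.090
L(2,6) = 92, L_eff = 92/255 = 0.360784
t(2,6) = 3.56 - 3.090·0.360784 = 2.445
Σt over all 10·5 pixels = 210978/2125 ≈ 99.2837647
V = pitch²·Σt = 1.63²·210978/2125 = 263.787

t(2,6)=2.445 V=263.787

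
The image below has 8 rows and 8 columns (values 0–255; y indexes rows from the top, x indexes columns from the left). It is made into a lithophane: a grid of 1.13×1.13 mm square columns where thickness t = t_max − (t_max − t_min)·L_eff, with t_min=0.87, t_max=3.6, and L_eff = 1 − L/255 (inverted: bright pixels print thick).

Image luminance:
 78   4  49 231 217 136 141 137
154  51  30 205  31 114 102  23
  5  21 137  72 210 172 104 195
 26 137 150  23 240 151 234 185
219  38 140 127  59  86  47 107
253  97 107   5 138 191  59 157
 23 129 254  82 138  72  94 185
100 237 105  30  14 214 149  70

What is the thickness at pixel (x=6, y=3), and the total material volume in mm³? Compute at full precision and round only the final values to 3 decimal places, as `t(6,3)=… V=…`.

t(6,3)=3.375 V=173.502

span = t_max - t_min = 3.6 - 0.87 = 2.730
L(6,3) = 234, L_eff = 1 - 234/255 = 0.082353 (inverted)
t(6,3) = 3.6 - 2.730·0.082353 = 3.375
Σt over all 8·8 pixels = 1154961/8500 ≈ 135.8777647
V = pitch²·Σt = 1.13²·1154961/8500 = 173.502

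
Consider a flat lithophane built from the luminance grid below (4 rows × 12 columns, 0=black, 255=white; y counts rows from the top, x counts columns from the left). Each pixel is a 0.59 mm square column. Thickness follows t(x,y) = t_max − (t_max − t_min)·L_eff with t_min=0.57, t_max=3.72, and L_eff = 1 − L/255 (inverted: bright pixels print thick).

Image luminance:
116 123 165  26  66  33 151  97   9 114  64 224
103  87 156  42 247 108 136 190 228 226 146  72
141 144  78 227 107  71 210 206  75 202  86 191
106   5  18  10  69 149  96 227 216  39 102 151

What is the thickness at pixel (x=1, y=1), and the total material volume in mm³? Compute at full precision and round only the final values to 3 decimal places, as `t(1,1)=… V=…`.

span = t_max - t_min = 3.72 - 0.57 = 3.150
L(1,1) = 87, L_eff = 1 - 87/255 = 0.658824 (inverted)
t(1,1) = 3.72 - 3.150·0.658824 = 1.645
Σt over all 4·12 pixels = 169467/1700 ≈ 99.6864706
V = pitch²·Σt = 0.59²·169467/1700 = 34.701

t(1,1)=1.645 V=34.701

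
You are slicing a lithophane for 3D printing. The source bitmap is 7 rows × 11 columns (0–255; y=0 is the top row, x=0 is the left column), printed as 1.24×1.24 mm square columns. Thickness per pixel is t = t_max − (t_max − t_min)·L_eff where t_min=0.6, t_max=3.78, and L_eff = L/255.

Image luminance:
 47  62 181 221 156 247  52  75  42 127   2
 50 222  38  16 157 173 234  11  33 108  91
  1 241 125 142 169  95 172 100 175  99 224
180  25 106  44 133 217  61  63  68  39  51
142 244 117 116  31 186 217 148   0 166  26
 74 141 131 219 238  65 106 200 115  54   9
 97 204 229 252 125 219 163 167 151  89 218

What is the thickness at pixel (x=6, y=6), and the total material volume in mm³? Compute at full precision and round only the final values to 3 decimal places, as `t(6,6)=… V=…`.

t(6,6)=1.747 V=264.722

span = t_max - t_min = 3.78 - 0.6 = 3.180
L(6,6) = 163, L_eff = 163/255 = 0.639216
t(6,6) = 3.78 - 3.180·0.639216 = 1.747
Σt over all 7·11 pixels = 731703/4250 ≈ 172.1654118
V = pitch²·Σt = 1.24²·731703/4250 = 264.722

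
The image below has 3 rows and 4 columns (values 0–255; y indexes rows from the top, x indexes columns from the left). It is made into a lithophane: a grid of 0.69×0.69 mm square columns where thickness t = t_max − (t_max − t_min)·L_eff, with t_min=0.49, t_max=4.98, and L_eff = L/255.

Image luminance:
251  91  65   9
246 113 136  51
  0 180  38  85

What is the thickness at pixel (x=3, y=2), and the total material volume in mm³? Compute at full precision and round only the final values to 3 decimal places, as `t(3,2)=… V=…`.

t(3,2)=3.483 V=17.847

span = t_max - t_min = 4.98 - 0.49 = 4.490
L(3,2) = 85, L_eff = 85/255 = 0.333333
t(3,2) = 4.98 - 4.490·0.333333 = 3.483
Σt over all 3·4 pixels = 191179/5100 ≈ 37.4860784
V = pitch²·Σt = 0.69²·191179/5100 = 17.847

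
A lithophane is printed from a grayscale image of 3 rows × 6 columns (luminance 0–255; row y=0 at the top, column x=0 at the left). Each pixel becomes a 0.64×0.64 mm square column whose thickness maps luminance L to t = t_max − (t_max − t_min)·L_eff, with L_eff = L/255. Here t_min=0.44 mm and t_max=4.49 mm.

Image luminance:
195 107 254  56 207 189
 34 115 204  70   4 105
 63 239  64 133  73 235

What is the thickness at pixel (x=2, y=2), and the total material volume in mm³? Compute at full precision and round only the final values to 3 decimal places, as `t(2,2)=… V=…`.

span = t_max - t_min = 4.49 - 0.44 = 4.050
L(2,2) = 64, L_eff = 64/255 = 0.250980
t(2,2) = 4.49 - 4.050·0.250980 = 3.474
Σt over all 3·6 pixels = 2961/68 ≈ 43.5441176
V = pitch²·Σt = 0.64²·2961/68 = 17.836

t(2,2)=3.474 V=17.836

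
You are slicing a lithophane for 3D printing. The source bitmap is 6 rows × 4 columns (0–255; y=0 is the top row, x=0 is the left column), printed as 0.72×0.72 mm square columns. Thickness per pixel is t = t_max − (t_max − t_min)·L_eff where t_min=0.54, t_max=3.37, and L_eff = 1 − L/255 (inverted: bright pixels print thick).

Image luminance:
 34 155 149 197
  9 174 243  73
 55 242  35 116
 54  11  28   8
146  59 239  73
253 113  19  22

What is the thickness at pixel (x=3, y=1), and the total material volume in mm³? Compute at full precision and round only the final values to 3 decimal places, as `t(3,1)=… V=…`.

span = t_max - t_min = 3.37 - 0.54 = 2.830
L(3,1) = 73, L_eff = 1 - 73/255 = 0.713725 (inverted)
t(3,1) = 3.37 - 2.830·0.713725 = 1.350
Σt over all 6·4 pixels = 1039961/25500 ≈ 40.7827843
V = pitch²·Σt = 0.72²·1039961/25500 = 21.142

t(3,1)=1.350 V=21.142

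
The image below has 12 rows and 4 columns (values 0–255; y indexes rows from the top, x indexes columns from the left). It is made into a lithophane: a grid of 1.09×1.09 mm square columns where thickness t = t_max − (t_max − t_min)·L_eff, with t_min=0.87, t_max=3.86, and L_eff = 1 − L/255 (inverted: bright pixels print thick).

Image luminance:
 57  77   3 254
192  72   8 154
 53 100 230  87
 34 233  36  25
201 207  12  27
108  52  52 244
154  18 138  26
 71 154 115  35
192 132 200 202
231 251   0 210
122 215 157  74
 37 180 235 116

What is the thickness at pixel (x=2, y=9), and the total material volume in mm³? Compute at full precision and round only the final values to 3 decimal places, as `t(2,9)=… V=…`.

t(2,9)=0.870 V=130.178

span = t_max - t_min = 3.86 - 0.87 = 2.990
L(2,9) = 0, L_eff = 1 - 0/255 = 1.000000 (inverted)
t(2,9) = 3.86 - 2.990·1.000000 = 0.870
Σt over all 12·4 pixels = 2793997/25500 ≈ 109.5685098
V = pitch²·Σt = 1.09²·2793997/25500 = 130.178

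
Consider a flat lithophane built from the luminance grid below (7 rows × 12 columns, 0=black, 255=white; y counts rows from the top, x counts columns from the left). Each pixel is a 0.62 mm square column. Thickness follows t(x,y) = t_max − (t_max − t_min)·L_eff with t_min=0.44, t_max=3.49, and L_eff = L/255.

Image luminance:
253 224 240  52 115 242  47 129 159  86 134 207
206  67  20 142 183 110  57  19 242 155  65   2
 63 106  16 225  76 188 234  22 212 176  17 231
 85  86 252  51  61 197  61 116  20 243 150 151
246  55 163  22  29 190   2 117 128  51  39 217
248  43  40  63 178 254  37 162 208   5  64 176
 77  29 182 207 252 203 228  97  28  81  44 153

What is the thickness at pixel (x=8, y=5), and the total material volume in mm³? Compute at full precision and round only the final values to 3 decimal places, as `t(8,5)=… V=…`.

span = t_max - t_min = 3.49 - 0.44 = 3.050
L(8,5) = 208, L_eff = 208/255 = 0.815686
t(8,5) = 3.49 - 3.050·0.815686 = 1.002
Σt over all 7·12 pixels = 853823/5100 ≈ 167.4162745
V = pitch²·Σt = 0.62²·853823/5100 = 64.355

t(8,5)=1.002 V=64.355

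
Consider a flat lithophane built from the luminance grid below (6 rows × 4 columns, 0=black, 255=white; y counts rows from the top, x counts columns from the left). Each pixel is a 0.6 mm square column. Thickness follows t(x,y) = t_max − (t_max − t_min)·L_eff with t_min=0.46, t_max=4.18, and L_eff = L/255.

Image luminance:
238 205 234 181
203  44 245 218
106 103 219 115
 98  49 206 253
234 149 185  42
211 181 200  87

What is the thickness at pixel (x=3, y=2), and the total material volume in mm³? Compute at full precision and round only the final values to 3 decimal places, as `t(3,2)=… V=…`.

span = t_max - t_min = 4.18 - 0.46 = 3.720
L(3,2) = 115, L_eff = 115/255 = 0.450980
t(3,2) = 4.18 - 3.720·0.450980 = 2.502
Σt over all 6·4 pixels = 88994/2125 ≈ 41.8795294
V = pitch²·Σt = 0.6²·88994/2125 = 15.077

t(3,2)=2.502 V=15.077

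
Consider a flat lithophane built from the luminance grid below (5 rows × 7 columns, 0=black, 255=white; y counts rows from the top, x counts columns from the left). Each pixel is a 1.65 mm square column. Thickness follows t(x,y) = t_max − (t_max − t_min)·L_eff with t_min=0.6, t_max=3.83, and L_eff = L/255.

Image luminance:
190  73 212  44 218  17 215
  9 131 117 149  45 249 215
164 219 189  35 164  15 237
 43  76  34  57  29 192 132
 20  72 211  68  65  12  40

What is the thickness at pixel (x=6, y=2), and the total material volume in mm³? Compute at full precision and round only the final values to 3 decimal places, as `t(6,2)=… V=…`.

span = t_max - t_min = 3.83 - 0.6 = 3.230
L(6,2) = 237, L_eff = 237/255 = 0.929412
t(6,2) = 3.83 - 3.230·0.929412 = 0.828
Σt over all 5·7 pixels = 125873/1500 ≈ 83.9153333
V = pitch²·Σt = 1.65²·125873/1500 = 228.459

t(6,2)=0.828 V=228.459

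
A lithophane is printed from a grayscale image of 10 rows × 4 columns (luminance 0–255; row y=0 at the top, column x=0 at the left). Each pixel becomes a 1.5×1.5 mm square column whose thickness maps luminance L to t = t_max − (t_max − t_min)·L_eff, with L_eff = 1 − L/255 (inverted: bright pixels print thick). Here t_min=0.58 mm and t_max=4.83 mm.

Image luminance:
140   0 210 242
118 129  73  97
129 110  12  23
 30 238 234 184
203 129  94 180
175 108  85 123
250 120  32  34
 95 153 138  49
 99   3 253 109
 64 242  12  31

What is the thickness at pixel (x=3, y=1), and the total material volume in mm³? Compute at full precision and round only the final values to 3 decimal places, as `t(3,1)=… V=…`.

span = t_max - t_min = 4.83 - 0.58 = 4.250
L(3,1) = 97, L_eff = 1 - 97/255 = 0.619608 (inverted)
t(3,1) = 4.83 - 4.250·0.619608 = 2.197
Σt over all 10·4 pixels = 3071/30 ≈ 102.3666667
V = pitch²·Σt = 1.5²·3071/30 = 230.325

t(3,1)=2.197 V=230.325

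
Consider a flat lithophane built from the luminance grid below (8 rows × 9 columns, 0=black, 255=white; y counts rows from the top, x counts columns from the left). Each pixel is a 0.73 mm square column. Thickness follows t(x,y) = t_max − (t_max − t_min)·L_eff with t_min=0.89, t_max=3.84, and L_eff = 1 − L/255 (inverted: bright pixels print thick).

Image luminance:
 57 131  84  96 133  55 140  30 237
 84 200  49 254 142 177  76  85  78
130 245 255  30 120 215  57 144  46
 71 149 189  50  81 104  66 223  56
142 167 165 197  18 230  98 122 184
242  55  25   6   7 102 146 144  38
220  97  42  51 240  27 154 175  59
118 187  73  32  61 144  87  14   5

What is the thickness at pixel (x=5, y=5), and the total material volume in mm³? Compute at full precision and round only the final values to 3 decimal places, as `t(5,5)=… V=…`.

t(5,5)=2.070 V=84.781

span = t_max - t_min = 3.84 - 0.89 = 2.950
L(5,5) = 102, L_eff = 1 - 102/255 = 0.600000 (inverted)
t(5,5) = 3.84 - 2.950·0.600000 = 2.070
Σt over all 8·9 pixels = 32455/204 ≈ 159.0931373
V = pitch²·Σt = 0.73²·32455/204 = 84.781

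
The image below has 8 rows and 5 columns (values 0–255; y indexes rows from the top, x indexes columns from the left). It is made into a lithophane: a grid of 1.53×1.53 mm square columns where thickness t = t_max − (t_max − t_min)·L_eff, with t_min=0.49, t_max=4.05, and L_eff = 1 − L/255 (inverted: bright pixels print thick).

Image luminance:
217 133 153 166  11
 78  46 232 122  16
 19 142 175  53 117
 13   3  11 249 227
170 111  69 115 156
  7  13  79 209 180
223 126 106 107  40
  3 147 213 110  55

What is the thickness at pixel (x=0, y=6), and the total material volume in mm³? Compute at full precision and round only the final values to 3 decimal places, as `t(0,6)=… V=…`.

span = t_max - t_min = 4.05 - 0.49 = 3.560
L(0,6) = 223, L_eff = 1 - 223/255 = 0.125490 (inverted)
t(0,6) = 4.05 - 3.560·0.125490 = 3.603
Σt over all 8·5 pixels = 172836/2125 ≈ 81.3345882
V = pitch²·Σt = 1.53²·172836/2125 = 190.396

t(0,6)=3.603 V=190.396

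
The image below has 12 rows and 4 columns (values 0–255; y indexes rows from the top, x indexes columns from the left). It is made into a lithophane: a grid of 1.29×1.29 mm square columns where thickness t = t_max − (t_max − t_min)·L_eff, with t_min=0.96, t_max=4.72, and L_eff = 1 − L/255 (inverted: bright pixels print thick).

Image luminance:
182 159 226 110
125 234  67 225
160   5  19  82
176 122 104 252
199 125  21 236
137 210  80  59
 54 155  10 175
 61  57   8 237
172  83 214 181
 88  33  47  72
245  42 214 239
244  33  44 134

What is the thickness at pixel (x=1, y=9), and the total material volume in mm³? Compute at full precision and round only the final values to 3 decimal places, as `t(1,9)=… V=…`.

span = t_max - t_min = 4.72 - 0.96 = 3.760
L(1,9) = 33, L_eff = 1 - 33/255 = 0.870588 (inverted)
t(1,9) = 4.72 - 3.760·0.870588 = 1.447
Σt over all 12·4 pixels = 872518/6375 ≈ 136.8655686
V = pitch²·Σt = 1.29²·872518/6375 = 227.758

t(1,9)=1.447 V=227.758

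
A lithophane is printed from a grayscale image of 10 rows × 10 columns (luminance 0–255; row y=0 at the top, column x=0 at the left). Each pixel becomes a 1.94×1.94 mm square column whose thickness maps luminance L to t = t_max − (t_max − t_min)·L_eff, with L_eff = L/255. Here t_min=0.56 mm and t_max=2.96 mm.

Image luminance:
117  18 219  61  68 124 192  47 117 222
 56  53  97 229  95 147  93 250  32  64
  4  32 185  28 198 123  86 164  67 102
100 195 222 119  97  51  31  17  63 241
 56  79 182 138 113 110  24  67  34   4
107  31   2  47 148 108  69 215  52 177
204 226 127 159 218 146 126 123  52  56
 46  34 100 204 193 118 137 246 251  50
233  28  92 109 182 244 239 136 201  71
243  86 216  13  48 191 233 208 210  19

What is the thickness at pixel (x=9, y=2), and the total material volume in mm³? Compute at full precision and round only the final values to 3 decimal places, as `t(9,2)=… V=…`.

t(9,2)=2.000 V=688.712

span = t_max - t_min = 2.96 - 0.56 = 2.400
L(9,2) = 102, L_eff = 102/255 = 0.400000
t(9,2) = 2.96 - 2.400·0.400000 = 2.000
Σt over all 10·10 pixels = 77772/425 ≈ 182.9929412
V = pitch²·Σt = 1.94²·77772/425 = 688.712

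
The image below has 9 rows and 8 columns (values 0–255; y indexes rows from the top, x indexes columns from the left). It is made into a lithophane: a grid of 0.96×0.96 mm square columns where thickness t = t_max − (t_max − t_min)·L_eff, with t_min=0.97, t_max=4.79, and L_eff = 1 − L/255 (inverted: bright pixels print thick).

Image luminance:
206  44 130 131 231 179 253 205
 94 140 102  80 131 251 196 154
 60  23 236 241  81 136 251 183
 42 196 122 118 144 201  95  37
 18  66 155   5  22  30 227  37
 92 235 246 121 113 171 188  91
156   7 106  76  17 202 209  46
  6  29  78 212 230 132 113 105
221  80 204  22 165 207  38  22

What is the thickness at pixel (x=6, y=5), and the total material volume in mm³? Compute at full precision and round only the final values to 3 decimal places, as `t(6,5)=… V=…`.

span = t_max - t_min = 4.79 - 0.97 = 3.820
L(6,5) = 188, L_eff = 1 - 188/255 = 0.262745 (inverted)
t(6,5) = 4.79 - 3.820·0.262745 = 3.786
Σt over all 9·8 pixels = 2646323/12750 ≈ 207.5547451
V = pitch²·Σt = 0.96²·2646323/12750 = 191.282

t(6,5)=3.786 V=191.282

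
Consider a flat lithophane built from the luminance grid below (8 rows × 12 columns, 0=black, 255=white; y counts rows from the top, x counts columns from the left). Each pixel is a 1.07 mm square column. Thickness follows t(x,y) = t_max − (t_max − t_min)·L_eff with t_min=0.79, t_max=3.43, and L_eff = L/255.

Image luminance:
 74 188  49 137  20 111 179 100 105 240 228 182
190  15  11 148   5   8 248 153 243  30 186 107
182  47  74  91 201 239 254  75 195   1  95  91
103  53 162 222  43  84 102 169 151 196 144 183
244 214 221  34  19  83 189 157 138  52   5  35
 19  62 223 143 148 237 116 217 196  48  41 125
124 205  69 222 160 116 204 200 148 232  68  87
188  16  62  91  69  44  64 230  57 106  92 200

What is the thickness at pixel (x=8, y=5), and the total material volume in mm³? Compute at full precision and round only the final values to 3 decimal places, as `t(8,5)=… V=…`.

t(8,5)=1.401 V=233.167

span = t_max - t_min = 3.43 - 0.79 = 2.640
L(8,5) = 196, L_eff = 196/255 = 0.768627
t(8,5) = 3.43 - 2.640·0.768627 = 1.401
Σt over all 8·12 pixels = 432772/2125 ≈ 203.6574118
V = pitch²·Σt = 1.07²·432772/2125 = 233.167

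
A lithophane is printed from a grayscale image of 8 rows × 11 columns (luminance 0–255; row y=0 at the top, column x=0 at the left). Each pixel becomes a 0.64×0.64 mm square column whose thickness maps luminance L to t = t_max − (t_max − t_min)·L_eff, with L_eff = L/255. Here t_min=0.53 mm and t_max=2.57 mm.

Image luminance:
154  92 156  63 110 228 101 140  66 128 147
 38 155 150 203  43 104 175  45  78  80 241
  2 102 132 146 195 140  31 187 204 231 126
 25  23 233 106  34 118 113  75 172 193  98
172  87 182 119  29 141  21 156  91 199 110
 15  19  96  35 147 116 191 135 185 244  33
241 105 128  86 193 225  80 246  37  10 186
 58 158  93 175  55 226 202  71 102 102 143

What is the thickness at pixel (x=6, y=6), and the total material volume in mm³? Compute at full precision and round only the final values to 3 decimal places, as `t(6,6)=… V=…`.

span = t_max - t_min = 2.57 - 0.53 = 2.040
L(6,6) = 80, L_eff = 80/255 = 0.313725
t(6,6) = 2.57 - 2.040·0.313725 = 1.930
Σt over all 8·11 pixels = 139.536
V = pitch²·Σt = 0.64²·139.536 = 57.154

t(6,6)=1.930 V=57.154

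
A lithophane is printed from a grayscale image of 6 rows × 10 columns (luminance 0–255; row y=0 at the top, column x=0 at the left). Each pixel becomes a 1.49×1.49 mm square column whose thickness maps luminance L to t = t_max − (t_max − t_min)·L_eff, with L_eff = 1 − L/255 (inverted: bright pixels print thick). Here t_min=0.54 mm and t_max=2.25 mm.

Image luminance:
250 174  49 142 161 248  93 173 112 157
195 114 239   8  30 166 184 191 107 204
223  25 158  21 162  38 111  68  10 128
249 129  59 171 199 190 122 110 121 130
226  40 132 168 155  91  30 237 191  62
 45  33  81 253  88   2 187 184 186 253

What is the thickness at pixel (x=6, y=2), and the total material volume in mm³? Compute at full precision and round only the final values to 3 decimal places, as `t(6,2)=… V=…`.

span = t_max - t_min = 2.25 - 0.54 = 1.710
L(6,2) = 111, L_eff = 1 - 111/255 = 0.564706 (inverted)
t(6,2) = 2.25 - 1.710·0.564706 = 1.284
Σt over all 6·10 pixels = 147021/1700 ≈ 86.4829412
V = pitch²·Σt = 1.49²·147021/1700 = 192.001

t(6,2)=1.284 V=192.001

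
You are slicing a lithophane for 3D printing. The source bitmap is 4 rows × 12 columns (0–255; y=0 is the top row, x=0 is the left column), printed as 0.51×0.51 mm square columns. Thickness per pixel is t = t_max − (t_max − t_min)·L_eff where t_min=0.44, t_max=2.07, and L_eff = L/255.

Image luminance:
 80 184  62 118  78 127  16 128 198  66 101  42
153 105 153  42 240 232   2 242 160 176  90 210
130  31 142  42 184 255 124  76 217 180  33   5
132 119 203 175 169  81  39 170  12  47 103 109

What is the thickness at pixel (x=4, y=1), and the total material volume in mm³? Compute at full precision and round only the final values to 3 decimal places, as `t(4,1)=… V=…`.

span = t_max - t_min = 2.07 - 0.44 = 1.630
L(4,1) = 240, L_eff = 240/255 = 0.941176
t(4,1) = 2.07 - 1.630·0.941176 = 0.536
Σt over all 4·12 pixels = 1591051/25500 ≈ 62.3941569
V = pitch²·Σt = 0.51²·1591051/25500 = 16.229

t(4,1)=0.536 V=16.229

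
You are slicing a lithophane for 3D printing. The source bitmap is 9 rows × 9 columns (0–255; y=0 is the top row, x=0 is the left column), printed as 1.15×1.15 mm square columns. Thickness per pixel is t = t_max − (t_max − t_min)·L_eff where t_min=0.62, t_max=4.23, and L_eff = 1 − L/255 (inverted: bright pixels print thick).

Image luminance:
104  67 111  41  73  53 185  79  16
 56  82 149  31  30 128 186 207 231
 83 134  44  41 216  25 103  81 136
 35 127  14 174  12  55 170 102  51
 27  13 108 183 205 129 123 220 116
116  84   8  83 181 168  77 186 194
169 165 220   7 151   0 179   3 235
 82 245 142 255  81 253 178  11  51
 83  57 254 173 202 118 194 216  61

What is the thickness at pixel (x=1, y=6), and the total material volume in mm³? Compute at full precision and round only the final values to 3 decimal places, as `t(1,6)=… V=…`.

span = t_max - t_min = 4.23 - 0.62 = 3.610
L(1,6) = 165, L_eff = 1 - 165/255 = 0.352941 (inverted)
t(1,6) = 4.23 - 3.610·0.352941 = 2.956
Σt over all 9·9 pixels = 390644/2125 ≈ 183.8324706
V = pitch²·Σt = 1.15²·390644/2125 = 243.118

t(1,6)=2.956 V=243.118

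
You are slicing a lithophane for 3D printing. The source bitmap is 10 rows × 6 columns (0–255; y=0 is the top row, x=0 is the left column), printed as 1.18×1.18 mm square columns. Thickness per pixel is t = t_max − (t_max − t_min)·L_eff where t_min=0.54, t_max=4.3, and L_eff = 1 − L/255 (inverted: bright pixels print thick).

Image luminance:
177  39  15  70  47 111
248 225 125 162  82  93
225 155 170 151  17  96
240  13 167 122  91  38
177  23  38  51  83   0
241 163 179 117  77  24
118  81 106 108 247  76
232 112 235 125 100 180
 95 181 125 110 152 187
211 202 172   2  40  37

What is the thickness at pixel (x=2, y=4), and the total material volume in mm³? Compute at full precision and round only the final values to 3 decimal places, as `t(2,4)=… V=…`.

t(2,4)=1.100 V=194.703

span = t_max - t_min = 4.3 - 0.54 = 3.760
L(2,4) = 38, L_eff = 1 - 38/255 = 0.850980 (inverted)
t(2,4) = 4.3 - 3.760·0.850980 = 1.100
Σt over all 10·6 pixels = 891434/6375 ≈ 139.8327843
V = pitch²·Σt = 1.18²·891434/6375 = 194.703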